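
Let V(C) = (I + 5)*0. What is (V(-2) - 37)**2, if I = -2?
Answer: 1369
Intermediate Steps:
V(C) = 0 (V(C) = (-2 + 5)*0 = 3*0 = 0)
(V(-2) - 37)**2 = (0 - 37)**2 = (-37)**2 = 1369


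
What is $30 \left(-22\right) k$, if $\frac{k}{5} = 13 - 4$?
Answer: $-29700$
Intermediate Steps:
$k = 45$ ($k = 5 \left(13 - 4\right) = 5 \cdot 9 = 45$)
$30 \left(-22\right) k = 30 \left(-22\right) 45 = \left(-660\right) 45 = -29700$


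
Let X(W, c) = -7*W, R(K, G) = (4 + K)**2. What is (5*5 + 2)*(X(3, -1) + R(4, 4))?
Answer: 1161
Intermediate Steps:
(5*5 + 2)*(X(3, -1) + R(4, 4)) = (5*5 + 2)*(-7*3 + (4 + 4)**2) = (25 + 2)*(-21 + 8**2) = 27*(-21 + 64) = 27*43 = 1161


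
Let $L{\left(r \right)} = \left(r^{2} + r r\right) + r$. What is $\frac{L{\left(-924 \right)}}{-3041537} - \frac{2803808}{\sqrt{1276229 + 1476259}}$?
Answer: $- \frac{1706628}{3041537} - \frac{700952 \sqrt{76458}}{114687} \approx -1690.6$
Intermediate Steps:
$L{\left(r \right)} = r + 2 r^{2}$ ($L{\left(r \right)} = \left(r^{2} + r^{2}\right) + r = 2 r^{2} + r = r + 2 r^{2}$)
$\frac{L{\left(-924 \right)}}{-3041537} - \frac{2803808}{\sqrt{1276229 + 1476259}} = \frac{\left(-924\right) \left(1 + 2 \left(-924\right)\right)}{-3041537} - \frac{2803808}{\sqrt{1276229 + 1476259}} = - 924 \left(1 - 1848\right) \left(- \frac{1}{3041537}\right) - \frac{2803808}{\sqrt{2752488}} = \left(-924\right) \left(-1847\right) \left(- \frac{1}{3041537}\right) - \frac{2803808}{6 \sqrt{76458}} = 1706628 \left(- \frac{1}{3041537}\right) - 2803808 \frac{\sqrt{76458}}{458748} = - \frac{1706628}{3041537} - \frac{700952 \sqrt{76458}}{114687}$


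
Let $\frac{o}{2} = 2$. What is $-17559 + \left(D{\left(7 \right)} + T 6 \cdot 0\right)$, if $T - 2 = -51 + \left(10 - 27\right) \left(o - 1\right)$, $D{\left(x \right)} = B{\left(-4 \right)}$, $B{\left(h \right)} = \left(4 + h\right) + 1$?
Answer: $-17558$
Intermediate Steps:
$o = 4$ ($o = 2 \cdot 2 = 4$)
$B{\left(h \right)} = 5 + h$
$D{\left(x \right)} = 1$ ($D{\left(x \right)} = 5 - 4 = 1$)
$T = -100$ ($T = 2 - \left(51 - \left(10 - 27\right) \left(4 - 1\right)\right) = 2 - 102 = -100$)
$-17559 + \left(D{\left(7 \right)} + T 6 \cdot 0\right) = -17559 + \left(1 - 100 \cdot 6 \cdot 0\right) = -17559 + \left(1 - 0\right) = -17559 + \left(1 + 0\right) = -17559 + 1 = -17558$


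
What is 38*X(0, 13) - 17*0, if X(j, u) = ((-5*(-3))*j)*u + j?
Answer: 0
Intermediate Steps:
X(j, u) = j + 15*j*u (X(j, u) = (15*j)*u + j = 15*j*u + j = j + 15*j*u)
38*X(0, 13) - 17*0 = 38*(0*(1 + 15*13)) - 17*0 = 38*(0*(1 + 195)) + 0 = 38*(0*196) + 0 = 38*0 + 0 = 0 + 0 = 0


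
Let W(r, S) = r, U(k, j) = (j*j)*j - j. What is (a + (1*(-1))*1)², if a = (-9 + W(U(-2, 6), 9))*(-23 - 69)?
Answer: 341991049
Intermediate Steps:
U(k, j) = j³ - j (U(k, j) = j²*j - j = j³ - j)
a = -18492 (a = (-9 + (6³ - 1*6))*(-23 - 69) = (-9 + (216 - 6))*(-92) = (-9 + 210)*(-92) = 201*(-92) = -18492)
(a + (1*(-1))*1)² = (-18492 + (1*(-1))*1)² = (-18492 - 1*1)² = (-18492 - 1)² = (-18493)² = 341991049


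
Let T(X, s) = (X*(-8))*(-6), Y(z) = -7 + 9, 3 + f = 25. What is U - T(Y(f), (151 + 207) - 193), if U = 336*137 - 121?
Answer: 45815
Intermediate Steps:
f = 22 (f = -3 + 25 = 22)
Y(z) = 2
T(X, s) = 48*X (T(X, s) = -8*X*(-6) = 48*X)
U = 45911 (U = 46032 - 121 = 45911)
U - T(Y(f), (151 + 207) - 193) = 45911 - 48*2 = 45911 - 1*96 = 45911 - 96 = 45815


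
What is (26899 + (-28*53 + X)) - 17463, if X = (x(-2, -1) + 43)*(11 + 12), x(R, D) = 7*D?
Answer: 8780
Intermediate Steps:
X = 828 (X = (7*(-1) + 43)*(11 + 12) = (-7 + 43)*23 = 36*23 = 828)
(26899 + (-28*53 + X)) - 17463 = (26899 + (-28*53 + 828)) - 17463 = (26899 + (-1484 + 828)) - 17463 = (26899 - 656) - 17463 = 26243 - 17463 = 8780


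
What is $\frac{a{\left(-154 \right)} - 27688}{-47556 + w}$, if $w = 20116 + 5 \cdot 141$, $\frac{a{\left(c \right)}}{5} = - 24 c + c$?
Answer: $\frac{9978}{26735} \approx 0.37322$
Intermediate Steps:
$a{\left(c \right)} = - 115 c$ ($a{\left(c \right)} = 5 \left(- 24 c + c\right) = 5 \left(- 23 c\right) = - 115 c$)
$w = 20821$ ($w = 20116 + 705 = 20821$)
$\frac{a{\left(-154 \right)} - 27688}{-47556 + w} = \frac{\left(-115\right) \left(-154\right) - 27688}{-47556 + 20821} = \frac{17710 - 27688}{-26735} = \left(-9978\right) \left(- \frac{1}{26735}\right) = \frac{9978}{26735}$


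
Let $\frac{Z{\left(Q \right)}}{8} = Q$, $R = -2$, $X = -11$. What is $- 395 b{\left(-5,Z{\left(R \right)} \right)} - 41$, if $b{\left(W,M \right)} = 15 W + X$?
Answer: $33929$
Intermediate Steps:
$Z{\left(Q \right)} = 8 Q$
$b{\left(W,M \right)} = -11 + 15 W$ ($b{\left(W,M \right)} = 15 W - 11 = -11 + 15 W$)
$- 395 b{\left(-5,Z{\left(R \right)} \right)} - 41 = - 395 \left(-11 + 15 \left(-5\right)\right) - 41 = - 395 \left(-11 - 75\right) - 41 = \left(-395\right) \left(-86\right) - 41 = 33970 - 41 = 33929$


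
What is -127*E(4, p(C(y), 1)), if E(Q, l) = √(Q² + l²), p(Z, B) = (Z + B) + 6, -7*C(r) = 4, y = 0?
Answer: -6731/7 ≈ -961.57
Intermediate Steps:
C(r) = -4/7 (C(r) = -⅐*4 = -4/7)
p(Z, B) = 6 + B + Z (p(Z, B) = (B + Z) + 6 = 6 + B + Z)
-127*E(4, p(C(y), 1)) = -127*√(4² + (6 + 1 - 4/7)²) = -127*√(16 + (45/7)²) = -127*√(16 + 2025/49) = -127*√(2809/49) = -127*53/7 = -6731/7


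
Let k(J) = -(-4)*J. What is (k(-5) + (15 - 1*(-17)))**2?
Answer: 144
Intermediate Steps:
k(J) = 4*J
(k(-5) + (15 - 1*(-17)))**2 = (4*(-5) + (15 - 1*(-17)))**2 = (-20 + (15 + 17))**2 = (-20 + 32)**2 = 12**2 = 144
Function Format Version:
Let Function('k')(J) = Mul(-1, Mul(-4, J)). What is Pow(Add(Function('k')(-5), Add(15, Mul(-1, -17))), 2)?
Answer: 144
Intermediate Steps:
Function('k')(J) = Mul(4, J)
Pow(Add(Function('k')(-5), Add(15, Mul(-1, -17))), 2) = Pow(Add(Mul(4, -5), Add(15, Mul(-1, -17))), 2) = Pow(Add(-20, Add(15, 17)), 2) = Pow(Add(-20, 32), 2) = Pow(12, 2) = 144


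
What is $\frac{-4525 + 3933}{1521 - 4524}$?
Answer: $\frac{592}{3003} \approx 0.19714$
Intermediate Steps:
$\frac{-4525 + 3933}{1521 - 4524} = - \frac{592}{-3003} = \left(-592\right) \left(- \frac{1}{3003}\right) = \frac{592}{3003}$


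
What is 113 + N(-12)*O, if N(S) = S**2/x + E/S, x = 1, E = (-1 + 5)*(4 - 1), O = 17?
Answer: 2544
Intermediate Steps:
E = 12 (E = 4*3 = 12)
N(S) = S**2 + 12/S (N(S) = S**2/1 + 12/S = S**2*1 + 12/S = S**2 + 12/S)
113 + N(-12)*O = 113 + ((12 + (-12)**3)/(-12))*17 = 113 - (12 - 1728)/12*17 = 113 - 1/12*(-1716)*17 = 113 + 143*17 = 113 + 2431 = 2544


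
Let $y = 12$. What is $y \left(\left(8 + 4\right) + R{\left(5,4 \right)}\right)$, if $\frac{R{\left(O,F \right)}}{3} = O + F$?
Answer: $468$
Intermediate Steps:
$R{\left(O,F \right)} = 3 F + 3 O$ ($R{\left(O,F \right)} = 3 \left(O + F\right) = 3 \left(F + O\right) = 3 F + 3 O$)
$y \left(\left(8 + 4\right) + R{\left(5,4 \right)}\right) = 12 \left(\left(8 + 4\right) + \left(3 \cdot 4 + 3 \cdot 5\right)\right) = 12 \left(12 + \left(12 + 15\right)\right) = 12 \left(12 + 27\right) = 12 \cdot 39 = 468$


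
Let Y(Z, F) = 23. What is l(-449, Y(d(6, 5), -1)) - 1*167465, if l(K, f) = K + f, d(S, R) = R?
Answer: -167891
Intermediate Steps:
l(-449, Y(d(6, 5), -1)) - 1*167465 = (-449 + 23) - 1*167465 = -426 - 167465 = -167891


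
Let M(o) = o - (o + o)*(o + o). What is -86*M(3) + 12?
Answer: 2850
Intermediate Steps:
M(o) = o - 4*o**2 (M(o) = o - 2*o*2*o = o - 4*o**2)
-86*M(3) + 12 = -258*(1 - 4*3) + 12 = -258*(1 - 12) + 12 = -258*(-11) + 12 = -86*(-33) + 12 = 2838 + 12 = 2850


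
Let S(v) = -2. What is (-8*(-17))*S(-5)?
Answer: -272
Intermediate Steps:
(-8*(-17))*S(-5) = -8*(-17)*(-2) = 136*(-2) = -272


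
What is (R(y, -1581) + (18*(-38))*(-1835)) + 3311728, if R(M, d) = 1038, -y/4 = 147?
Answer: 4567906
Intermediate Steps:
y = -588 (y = -4*147 = -588)
(R(y, -1581) + (18*(-38))*(-1835)) + 3311728 = (1038 + (18*(-38))*(-1835)) + 3311728 = (1038 - 684*(-1835)) + 3311728 = (1038 + 1255140) + 3311728 = 1256178 + 3311728 = 4567906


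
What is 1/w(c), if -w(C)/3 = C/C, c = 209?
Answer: -⅓ ≈ -0.33333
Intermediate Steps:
w(C) = -3 (w(C) = -3*C/C = -3*1 = -3)
1/w(c) = 1/(-3) = -⅓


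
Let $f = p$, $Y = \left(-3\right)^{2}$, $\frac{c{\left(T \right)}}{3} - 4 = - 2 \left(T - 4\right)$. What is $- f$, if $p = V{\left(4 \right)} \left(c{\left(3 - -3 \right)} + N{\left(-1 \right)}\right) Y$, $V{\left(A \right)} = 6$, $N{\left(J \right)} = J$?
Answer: $54$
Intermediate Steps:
$c{\left(T \right)} = 36 - 6 T$ ($c{\left(T \right)} = 12 + 3 \left(- 2 \left(T - 4\right)\right) = 12 + 3 \left(- 2 \left(-4 + T\right)\right) = 12 + 3 \left(8 - 2 T\right) = 12 - \left(-24 + 6 T\right) = 36 - 6 T$)
$Y = 9$
$p = -54$ ($p = 6 \left(\left(36 - 6 \left(3 - -3\right)\right) - 1\right) 9 = 6 \left(\left(36 - 6 \left(3 + 3\right)\right) - 1\right) 9 = 6 \left(\left(36 - 36\right) - 1\right) 9 = 6 \left(0 - 1\right) 9 = 6 \left(-1\right) 9 = \left(-6\right) 9 = -54$)
$f = -54$
$- f = \left(-1\right) \left(-54\right) = 54$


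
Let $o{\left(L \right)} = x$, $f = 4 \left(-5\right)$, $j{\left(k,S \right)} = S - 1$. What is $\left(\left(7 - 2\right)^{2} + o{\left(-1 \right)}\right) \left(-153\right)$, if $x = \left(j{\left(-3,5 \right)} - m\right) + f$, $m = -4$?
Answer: $-1989$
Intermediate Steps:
$j{\left(k,S \right)} = -1 + S$
$f = -20$
$x = -12$ ($x = \left(\left(-1 + 5\right) - -4\right) - 20 = \left(4 + 4\right) - 20 = 8 - 20 = -12$)
$o{\left(L \right)} = -12$
$\left(\left(7 - 2\right)^{2} + o{\left(-1 \right)}\right) \left(-153\right) = \left(\left(7 - 2\right)^{2} - 12\right) \left(-153\right) = \left(5^{2} - 12\right) \left(-153\right) = \left(25 - 12\right) \left(-153\right) = 13 \left(-153\right) = -1989$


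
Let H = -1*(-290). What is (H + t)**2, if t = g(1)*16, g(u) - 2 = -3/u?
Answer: 75076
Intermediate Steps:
g(u) = 2 - 3/u
t = -16 (t = (2 - 3/1)*16 = (2 - 3*1)*16 = (2 - 3)*16 = -1*16 = -16)
H = 290
(H + t)**2 = (290 - 16)**2 = 274**2 = 75076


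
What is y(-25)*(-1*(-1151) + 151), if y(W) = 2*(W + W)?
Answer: -130200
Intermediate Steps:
y(W) = 4*W (y(W) = 2*(2*W) = 4*W)
y(-25)*(-1*(-1151) + 151) = (4*(-25))*(-1*(-1151) + 151) = -100*(1151 + 151) = -100*1302 = -130200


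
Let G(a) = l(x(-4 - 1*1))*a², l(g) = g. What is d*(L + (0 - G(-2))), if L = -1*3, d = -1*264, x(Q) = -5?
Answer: -4488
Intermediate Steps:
d = -264
G(a) = -5*a²
L = -3
d*(L + (0 - G(-2))) = -264*(-3 + (0 - (-5)*(-2)²)) = -264*(-3 + (0 - (-5)*4)) = -264*(-3 + (0 - 1*(-20))) = -264*(-3 + (0 + 20)) = -264*(-3 + 20) = -264*17 = -4488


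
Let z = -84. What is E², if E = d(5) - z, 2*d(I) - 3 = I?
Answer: 7744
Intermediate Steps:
d(I) = 3/2 + I/2
E = 88 (E = (3/2 + (½)*5) - 1*(-84) = (3/2 + 5/2) + 84 = 4 + 84 = 88)
E² = 88² = 7744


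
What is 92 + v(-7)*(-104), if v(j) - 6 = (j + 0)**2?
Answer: -5628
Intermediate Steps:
v(j) = 6 + j**2 (v(j) = 6 + (j + 0)**2 = 6 + j**2)
92 + v(-7)*(-104) = 92 + (6 + (-7)**2)*(-104) = 92 + (6 + 49)*(-104) = 92 + 55*(-104) = 92 - 5720 = -5628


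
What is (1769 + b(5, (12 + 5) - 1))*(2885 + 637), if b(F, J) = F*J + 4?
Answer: 6526266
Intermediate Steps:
b(F, J) = 4 + F*J
(1769 + b(5, (12 + 5) - 1))*(2885 + 637) = (1769 + (4 + 5*((12 + 5) - 1)))*(2885 + 637) = (1769 + (4 + 5*(17 - 1)))*3522 = (1769 + (4 + 5*16))*3522 = (1769 + (4 + 80))*3522 = (1769 + 84)*3522 = 1853*3522 = 6526266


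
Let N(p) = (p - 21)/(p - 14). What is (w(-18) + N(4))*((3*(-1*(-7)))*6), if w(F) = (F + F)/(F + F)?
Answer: 1701/5 ≈ 340.20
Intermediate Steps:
N(p) = (-21 + p)/(-14 + p)
w(F) = 1 (w(F) = (2*F)/((2*F)) = (2*F)*(1/(2*F)) = 1)
(w(-18) + N(4))*((3*(-1*(-7)))*6) = (1 + (-21 + 4)/(-14 + 4))*((3*(-1*(-7)))*6) = (1 - 17/(-10))*((3*7)*6) = (1 - 1/10*(-17))*(21*6) = (1 + 17/10)*126 = (27/10)*126 = 1701/5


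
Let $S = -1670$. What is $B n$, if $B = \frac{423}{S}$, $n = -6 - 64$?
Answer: $\frac{2961}{167} \approx 17.731$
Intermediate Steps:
$n = -70$
$B = - \frac{423}{1670}$ ($B = \frac{423}{-1670} = 423 \left(- \frac{1}{1670}\right) = - \frac{423}{1670} \approx -0.25329$)
$B n = \left(- \frac{423}{1670}\right) \left(-70\right) = \frac{2961}{167}$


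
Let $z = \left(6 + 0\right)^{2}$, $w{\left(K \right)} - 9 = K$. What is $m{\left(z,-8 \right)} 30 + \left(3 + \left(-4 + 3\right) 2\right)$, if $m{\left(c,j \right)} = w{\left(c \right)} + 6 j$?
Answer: $-89$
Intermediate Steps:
$w{\left(K \right)} = 9 + K$
$z = 36$ ($z = 6^{2} = 36$)
$m{\left(c,j \right)} = 9 + c + 6 j$ ($m{\left(c,j \right)} = \left(9 + c\right) + 6 j = 9 + c + 6 j$)
$m{\left(z,-8 \right)} 30 + \left(3 + \left(-4 + 3\right) 2\right) = \left(9 + 36 + 6 \left(-8\right)\right) 30 + \left(3 + \left(-4 + 3\right) 2\right) = \left(9 + 36 - 48\right) 30 + \left(3 - 2\right) = \left(-3\right) 30 + \left(3 - 2\right) = -90 + 1 = -89$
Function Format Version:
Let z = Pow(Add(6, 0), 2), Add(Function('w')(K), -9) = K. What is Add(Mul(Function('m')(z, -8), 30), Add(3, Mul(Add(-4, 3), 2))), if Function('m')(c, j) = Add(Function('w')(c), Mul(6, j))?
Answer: -89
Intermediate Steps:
Function('w')(K) = Add(9, K)
z = 36 (z = Pow(6, 2) = 36)
Function('m')(c, j) = Add(9, c, Mul(6, j)) (Function('m')(c, j) = Add(Add(9, c), Mul(6, j)) = Add(9, c, Mul(6, j)))
Add(Mul(Function('m')(z, -8), 30), Add(3, Mul(Add(-4, 3), 2))) = Add(Mul(Add(9, 36, Mul(6, -8)), 30), Add(3, Mul(Add(-4, 3), 2))) = Add(Mul(Add(9, 36, -48), 30), Add(3, Mul(-1, 2))) = Add(Mul(-3, 30), Add(3, -2)) = Add(-90, 1) = -89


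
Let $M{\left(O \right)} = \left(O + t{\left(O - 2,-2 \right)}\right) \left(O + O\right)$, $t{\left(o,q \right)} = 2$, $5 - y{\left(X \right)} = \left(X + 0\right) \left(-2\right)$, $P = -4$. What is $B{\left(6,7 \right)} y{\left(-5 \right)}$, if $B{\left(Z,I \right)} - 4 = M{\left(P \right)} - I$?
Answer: $-65$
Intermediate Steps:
$y{\left(X \right)} = 5 + 2 X$ ($y{\left(X \right)} = 5 - \left(X + 0\right) \left(-2\right) = 5 - X \left(-2\right) = 5 - - 2 X = 5 + 2 X$)
$M{\left(O \right)} = 2 O \left(2 + O\right)$ ($M{\left(O \right)} = \left(O + 2\right) \left(O + O\right) = \left(2 + O\right) 2 O = 2 O \left(2 + O\right)$)
$B{\left(Z,I \right)} = 20 - I$ ($B{\left(Z,I \right)} = 4 - \left(I + 8 \left(2 - 4\right)\right) = 4 - \left(-16 + I\right) = 20 - I$)
$B{\left(6,7 \right)} y{\left(-5 \right)} = \left(20 - 7\right) \left(5 + 2 \left(-5\right)\right) = \left(20 - 7\right) \left(5 - 10\right) = 13 \left(-5\right) = -65$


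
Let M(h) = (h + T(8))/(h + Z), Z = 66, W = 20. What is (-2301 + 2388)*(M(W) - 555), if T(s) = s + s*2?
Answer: -2074341/43 ≈ -48241.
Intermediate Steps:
T(s) = 3*s (T(s) = s + 2*s = 3*s)
M(h) = (24 + h)/(66 + h) (M(h) = (h + 3*8)/(h + 66) = (h + 24)/(66 + h) = (24 + h)/(66 + h))
(-2301 + 2388)*(M(W) - 555) = (-2301 + 2388)*((24 + 20)/(66 + 20) - 555) = 87*(44/86 - 555) = 87*((1/86)*44 - 555) = 87*(22/43 - 555) = 87*(-23843/43) = -2074341/43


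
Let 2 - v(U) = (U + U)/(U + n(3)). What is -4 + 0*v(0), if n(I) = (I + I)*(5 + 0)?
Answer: -4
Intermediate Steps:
n(I) = 10*I (n(I) = (2*I)*5 = 10*I)
v(U) = 2 - 2*U/(30 + U) (v(U) = 2 - (U + U)/(U + 10*3) = 2 - 2*U/(U + 30) = 2 - 2*U/(30 + U))
-4 + 0*v(0) = -4 + 0*(60/(30 + 0)) = -4 + 0*(60/30) = -4 + 0*(60*(1/30)) = -4 + 0*2 = -4 + 0 = -4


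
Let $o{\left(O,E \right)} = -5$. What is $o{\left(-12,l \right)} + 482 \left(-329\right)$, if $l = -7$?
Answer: $-158583$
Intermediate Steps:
$o{\left(-12,l \right)} + 482 \left(-329\right) = -5 + 482 \left(-329\right) = -5 - 158578 = -158583$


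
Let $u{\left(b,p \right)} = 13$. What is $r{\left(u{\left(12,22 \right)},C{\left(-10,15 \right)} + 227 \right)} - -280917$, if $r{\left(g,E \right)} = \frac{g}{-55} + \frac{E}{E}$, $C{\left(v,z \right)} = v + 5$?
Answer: $\frac{15450477}{55} \approx 2.8092 \cdot 10^{5}$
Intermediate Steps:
$C{\left(v,z \right)} = 5 + v$
$r{\left(g,E \right)} = 1 - \frac{g}{55}$ ($r{\left(g,E \right)} = g \left(- \frac{1}{55}\right) + 1 = - \frac{g}{55} + 1 = 1 - \frac{g}{55}$)
$r{\left(u{\left(12,22 \right)},C{\left(-10,15 \right)} + 227 \right)} - -280917 = \left(1 - \frac{13}{55}\right) - -280917 = \left(1 - \frac{13}{55}\right) + 280917 = \frac{42}{55} + 280917 = \frac{15450477}{55}$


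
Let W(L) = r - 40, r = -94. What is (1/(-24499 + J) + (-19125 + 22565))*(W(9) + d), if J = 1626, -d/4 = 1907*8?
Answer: -4812102191802/22873 ≈ -2.1038e+8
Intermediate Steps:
d = -61024 (d = -7628*8 = -4*15256 = -61024)
W(L) = -134 (W(L) = -94 - 40 = -134)
(1/(-24499 + J) + (-19125 + 22565))*(W(9) + d) = (1/(-24499 + 1626) + (-19125 + 22565))*(-134 - 61024) = (1/(-22873) + 3440)*(-61158) = (-1/22873 + 3440)*(-61158) = (78683119/22873)*(-61158) = -4812102191802/22873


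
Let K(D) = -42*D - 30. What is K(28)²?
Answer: 1454436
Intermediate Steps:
K(D) = -30 - 42*D
K(28)² = (-30 - 42*28)² = (-30 - 1176)² = (-1206)² = 1454436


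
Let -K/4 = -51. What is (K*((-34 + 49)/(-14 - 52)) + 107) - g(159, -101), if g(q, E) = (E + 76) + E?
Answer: 2053/11 ≈ 186.64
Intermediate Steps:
g(q, E) = 76 + 2*E (g(q, E) = (76 + E) + E = 76 + 2*E)
K = 204 (K = -4*(-51) = 204)
(K*((-34 + 49)/(-14 - 52)) + 107) - g(159, -101) = (204*((-34 + 49)/(-14 - 52)) + 107) - (76 + 2*(-101)) = (204*(15/(-66)) + 107) - (76 - 202) = (204*(15*(-1/66)) + 107) - 1*(-126) = (204*(-5/22) + 107) + 126 = (-510/11 + 107) + 126 = 667/11 + 126 = 2053/11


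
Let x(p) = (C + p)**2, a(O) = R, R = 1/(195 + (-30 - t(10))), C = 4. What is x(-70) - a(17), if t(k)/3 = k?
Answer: 588059/135 ≈ 4356.0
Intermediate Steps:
t(k) = 3*k
R = 1/135 (R = 1/(195 + (-30 - 3*10)) = 1/(195 + (-30 - 1*30)) = 1/(195 + (-30 - 30)) = 1/(195 - 60) = 1/135 ≈ 0.0074074)
a(O) = 1/135
x(p) = (4 + p)**2
x(-70) - a(17) = (4 - 70)**2 - 1*1/135 = (-66)**2 - 1/135 = 4356 - 1/135 = 588059/135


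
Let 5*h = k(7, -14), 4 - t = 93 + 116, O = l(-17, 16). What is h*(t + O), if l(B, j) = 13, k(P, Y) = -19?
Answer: 3648/5 ≈ 729.60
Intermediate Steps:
O = 13
t = -205 (t = 4 - (93 + 116) = 4 - 1*209 = 4 - 209 = -205)
h = -19/5 (h = (⅕)*(-19) = -19/5 ≈ -3.8000)
h*(t + O) = -19*(-205 + 13)/5 = -19/5*(-192) = 3648/5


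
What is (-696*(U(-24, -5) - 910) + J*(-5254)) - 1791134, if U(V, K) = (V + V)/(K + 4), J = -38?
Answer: -991530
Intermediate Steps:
U(V, K) = 2*V/(4 + K) (U(V, K) = (2*V)/(4 + K) = 2*V/(4 + K))
(-696*(U(-24, -5) - 910) + J*(-5254)) - 1791134 = (-696*(2*(-24)/(4 - 5) - 910) - 38*(-5254)) - 1791134 = (-696*(2*(-24)/(-1) - 910) + 199652) - 1791134 = (-696*(2*(-24)*(-1) - 910) + 199652) - 1791134 = (-696*(48 - 910) + 199652) - 1791134 = (-696*(-862) + 199652) - 1791134 = (599952 + 199652) - 1791134 = 799604 - 1791134 = -991530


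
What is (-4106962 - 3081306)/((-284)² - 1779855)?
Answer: 7188268/1699199 ≈ 4.2304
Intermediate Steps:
(-4106962 - 3081306)/((-284)² - 1779855) = -7188268/(80656 - 1779855) = -7188268/(-1699199) = -7188268*(-1/1699199) = 7188268/1699199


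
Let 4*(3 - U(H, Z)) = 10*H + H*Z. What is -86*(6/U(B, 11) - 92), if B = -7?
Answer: 418648/53 ≈ 7899.0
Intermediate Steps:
U(H, Z) = 3 - 5*H/2 - H*Z/4 (U(H, Z) = 3 - (10*H + H*Z)/4 = 3 + (-5*H/2 - H*Z/4) = 3 - 5*H/2 - H*Z/4)
-86*(6/U(B, 11) - 92) = -86*(6/(3 - 5/2*(-7) - ¼*(-7)*11) - 92) = -86*(6/(3 + 35/2 + 77/4) - 92) = -86*(6/(159/4) - 92) = -86*(6*(4/159) - 92) = -86*(8/53 - 92) = -86*(-4868/53) = 418648/53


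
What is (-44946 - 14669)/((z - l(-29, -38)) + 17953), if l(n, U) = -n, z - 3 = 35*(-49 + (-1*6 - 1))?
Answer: -59615/15967 ≈ -3.7336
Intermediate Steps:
z = -1957 (z = 3 + 35*(-49 + (-1*6 - 1)) = 3 + 35*(-49 + (-6 - 1)) = 3 + 35*(-49 - 7) = 3 + 35*(-56) = 3 - 1960 = -1957)
(-44946 - 14669)/((z - l(-29, -38)) + 17953) = (-44946 - 14669)/((-1957 - (-1)*(-29)) + 17953) = -59615/((-1957 - 1*29) + 17953) = -59615/((-1957 - 29) + 17953) = -59615/(-1986 + 17953) = -59615/15967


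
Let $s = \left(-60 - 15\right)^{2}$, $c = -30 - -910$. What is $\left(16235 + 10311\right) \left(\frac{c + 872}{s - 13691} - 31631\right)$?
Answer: $- \frac{3386438683654}{4033} \approx -8.3968 \cdot 10^{8}$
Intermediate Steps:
$c = 880$ ($c = -30 + 910 = 880$)
$s = 5625$ ($s = \left(-75\right)^{2} = 5625$)
$\left(16235 + 10311\right) \left(\frac{c + 872}{s - 13691} - 31631\right) = \left(16235 + 10311\right) \left(\frac{880 + 872}{5625 - 13691} - 31631\right) = 26546 \left(\frac{1752}{-8066} - 31631\right) = 26546 \left(1752 \left(- \frac{1}{8066}\right) - 31631\right) = 26546 \left(- \frac{876}{4033} - 31631\right) = 26546 \left(- \frac{127568699}{4033}\right) = - \frac{3386438683654}{4033}$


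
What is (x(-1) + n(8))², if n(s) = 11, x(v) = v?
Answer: 100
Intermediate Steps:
(x(-1) + n(8))² = (-1 + 11)² = 10² = 100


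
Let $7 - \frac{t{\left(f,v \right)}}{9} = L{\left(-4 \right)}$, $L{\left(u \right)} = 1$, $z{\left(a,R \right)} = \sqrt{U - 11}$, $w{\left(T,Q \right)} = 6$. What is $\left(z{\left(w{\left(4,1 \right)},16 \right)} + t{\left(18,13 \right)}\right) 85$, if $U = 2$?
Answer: $4590 + 255 i \approx 4590.0 + 255.0 i$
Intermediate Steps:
$z{\left(a,R \right)} = 3 i$ ($z{\left(a,R \right)} = \sqrt{2 - 11} = \sqrt{-9} = 3 i$)
$t{\left(f,v \right)} = 54$ ($t{\left(f,v \right)} = 63 - 9 = 54$)
$\left(z{\left(w{\left(4,1 \right)},16 \right)} + t{\left(18,13 \right)}\right) 85 = \left(3 i + 54\right) 85 = \left(54 + 3 i\right) 85 = 4590 + 255 i$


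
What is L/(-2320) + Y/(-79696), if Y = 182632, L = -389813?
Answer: 1915176913/11555920 ≈ 165.73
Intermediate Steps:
L/(-2320) + Y/(-79696) = -389813/(-2320) + 182632/(-79696) = -389813*(-1/2320) + 182632*(-1/79696) = 389813/2320 - 22829/9962 = 1915176913/11555920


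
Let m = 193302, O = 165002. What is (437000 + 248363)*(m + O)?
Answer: 245568304352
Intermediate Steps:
(437000 + 248363)*(m + O) = (437000 + 248363)*(193302 + 165002) = 685363*358304 = 245568304352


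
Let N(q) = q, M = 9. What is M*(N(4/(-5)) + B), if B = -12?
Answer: -576/5 ≈ -115.20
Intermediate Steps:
M*(N(4/(-5)) + B) = 9*(4/(-5) - 12) = 9*(4*(-⅕) - 12) = 9*(-⅘ - 12) = 9*(-64/5) = -576/5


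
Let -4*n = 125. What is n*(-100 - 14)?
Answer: 7125/2 ≈ 3562.5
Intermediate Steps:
n = -125/4 (n = -¼*125 = -125/4 ≈ -31.250)
n*(-100 - 14) = -125*(-100 - 14)/4 = -125/4*(-114) = 7125/2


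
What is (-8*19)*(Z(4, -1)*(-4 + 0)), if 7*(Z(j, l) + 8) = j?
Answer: -31616/7 ≈ -4516.6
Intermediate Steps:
Z(j, l) = -8 + j/7
(-8*19)*(Z(4, -1)*(-4 + 0)) = (-8*19)*((-8 + (⅐)*4)*(-4 + 0)) = -152*(-8 + 4/7)*(-4) = -(-7904)*(-4)/7 = -152*208/7 = -31616/7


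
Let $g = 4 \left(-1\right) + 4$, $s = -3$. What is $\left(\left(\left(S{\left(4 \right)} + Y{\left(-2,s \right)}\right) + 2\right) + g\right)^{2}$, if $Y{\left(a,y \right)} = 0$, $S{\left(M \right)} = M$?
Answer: $36$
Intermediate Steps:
$g = 0$ ($g = -4 + 4 = 0$)
$\left(\left(\left(S{\left(4 \right)} + Y{\left(-2,s \right)}\right) + 2\right) + g\right)^{2} = \left(\left(\left(4 + 0\right) + 2\right) + 0\right)^{2} = \left(\left(4 + 2\right) + 0\right)^{2} = \left(6 + 0\right)^{2} = 6^{2} = 36$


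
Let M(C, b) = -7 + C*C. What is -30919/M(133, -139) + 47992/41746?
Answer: -31582145/52725198 ≈ -0.59900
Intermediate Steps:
M(C, b) = -7 + C**2
-30919/M(133, -139) + 47992/41746 = -30919/(-7 + 133**2) + 47992/41746 = -30919/(-7 + 17689) + 47992*(1/41746) = -30919/17682 + 23996/20873 = -30919*1/17682 + 23996/20873 = -4417/2526 + 23996/20873 = -31582145/52725198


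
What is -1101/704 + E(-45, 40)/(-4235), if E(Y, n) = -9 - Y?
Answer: -426189/271040 ≈ -1.5724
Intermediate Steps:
-1101/704 + E(-45, 40)/(-4235) = -1101/704 + (-9 - 1*(-45))/(-4235) = -1101*1/704 + (-9 + 45)*(-1/4235) = -1101/704 + 36*(-1/4235) = -1101/704 - 36/4235 = -426189/271040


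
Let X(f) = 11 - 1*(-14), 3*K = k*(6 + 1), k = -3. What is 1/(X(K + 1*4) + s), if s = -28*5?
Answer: -1/115 ≈ -0.0086956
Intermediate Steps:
K = -7 (K = (-3*(6 + 1))/3 = (-3*7)/3 = (1/3)*(-21) = -7)
s = -140
X(f) = 25 (X(f) = 11 + 14 = 25)
1/(X(K + 1*4) + s) = 1/(25 - 140) = 1/(-115) = -1/115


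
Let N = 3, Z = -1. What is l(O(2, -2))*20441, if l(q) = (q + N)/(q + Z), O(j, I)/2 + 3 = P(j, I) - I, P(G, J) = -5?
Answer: 183969/13 ≈ 14151.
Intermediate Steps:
O(j, I) = -16 - 2*I (O(j, I) = -6 + 2*(-5 - I) = -6 + (-10 - 2*I) = -16 - 2*I)
l(q) = (3 + q)/(-1 + q) (l(q) = (q + 3)/(q - 1) = (3 + q)/(-1 + q))
l(O(2, -2))*20441 = ((3 + (-16 - 2*(-2)))/(-1 + (-16 - 2*(-2))))*20441 = ((3 + (-16 + 4))/(-1 + (-16 + 4)))*20441 = ((3 - 12)/(-1 - 12))*20441 = (-9/(-13))*20441 = -1/13*(-9)*20441 = (9/13)*20441 = 183969/13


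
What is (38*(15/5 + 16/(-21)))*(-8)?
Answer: -14288/21 ≈ -680.38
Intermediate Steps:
(38*(15/5 + 16/(-21)))*(-8) = (38*(15*(1/5) + 16*(-1/21)))*(-8) = (38*(3 - 16/21))*(-8) = (38*(47/21))*(-8) = (1786/21)*(-8) = -14288/21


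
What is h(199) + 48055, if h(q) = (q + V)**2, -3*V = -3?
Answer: 88055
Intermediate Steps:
V = 1 (V = -1/3*(-3) = 1)
h(q) = (1 + q)**2 (h(q) = (q + 1)**2 = (1 + q)**2)
h(199) + 48055 = (1 + 199)**2 + 48055 = 200**2 + 48055 = 40000 + 48055 = 88055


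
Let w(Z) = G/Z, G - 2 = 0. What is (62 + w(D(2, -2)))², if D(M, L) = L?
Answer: 3721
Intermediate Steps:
G = 2 (G = 2 + 0 = 2)
w(Z) = 2/Z
(62 + w(D(2, -2)))² = (62 + 2/(-2))² = (62 + 2*(-½))² = (62 - 1)² = 61² = 3721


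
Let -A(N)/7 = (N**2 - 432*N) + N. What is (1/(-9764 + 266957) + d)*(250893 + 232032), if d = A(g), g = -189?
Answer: -33960111830564525/85731 ≈ -3.9612e+11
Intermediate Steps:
A(N) = -7*N**2 + 3017*N (A(N) = -7*((N**2 - 432*N) + N) = -7*(N**2 - 431*N) = -7*N**2 + 3017*N)
d = -820260 (d = 7*(-189)*(431 - 1*(-189)) = 7*(-189)*(431 + 189) = 7*(-189)*620 = -820260)
(1/(-9764 + 266957) + d)*(250893 + 232032) = (1/(-9764 + 266957) - 820260)*(250893 + 232032) = (1/257193 - 820260)*482925 = -210965130179/257193*482925 = -33960111830564525/85731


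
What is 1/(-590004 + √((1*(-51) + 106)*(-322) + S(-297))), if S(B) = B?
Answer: -590004/348104738023 - I*√18007/348104738023 ≈ -1.6949e-6 - 3.8549e-10*I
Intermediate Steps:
1/(-590004 + √((1*(-51) + 106)*(-322) + S(-297))) = 1/(-590004 + √((1*(-51) + 106)*(-322) - 297)) = 1/(-590004 + √((-51 + 106)*(-322) - 297)) = 1/(-590004 + √(55*(-322) - 297)) = 1/(-590004 + √(-17710 - 297)) = 1/(-590004 + √(-18007)) = 1/(-590004 + I*√18007)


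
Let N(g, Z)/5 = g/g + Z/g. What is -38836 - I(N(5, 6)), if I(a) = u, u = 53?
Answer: -38889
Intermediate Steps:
N(g, Z) = 5 + 5*Z/g (N(g, Z) = 5*(g/g + Z/g) = 5*(1 + Z/g) = 5 + 5*Z/g)
I(a) = 53
-38836 - I(N(5, 6)) = -38836 - 1*53 = -38836 - 53 = -38889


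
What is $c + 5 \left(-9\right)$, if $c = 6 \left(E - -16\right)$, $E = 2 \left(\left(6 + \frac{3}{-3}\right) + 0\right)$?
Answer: $111$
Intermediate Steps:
$E = 10$ ($E = 2 \left(\left(6 + 3 \left(- \frac{1}{3}\right)\right) + 0\right) = 2 \left(\left(6 - 1\right) + 0\right) = 2 \left(5 + 0\right) = 2 \cdot 5 = 10$)
$c = 156$ ($c = 6 \left(10 - -16\right) = 6 \left(10 + \left(20 - 4\right)\right) = 6 \left(10 + 16\right) = 6 \cdot 26 = 156$)
$c + 5 \left(-9\right) = 156 + 5 \left(-9\right) = 156 - 45 = 111$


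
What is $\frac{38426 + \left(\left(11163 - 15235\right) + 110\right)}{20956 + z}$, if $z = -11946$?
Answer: $\frac{17232}{4505} \approx 3.8251$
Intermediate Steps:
$\frac{38426 + \left(\left(11163 - 15235\right) + 110\right)}{20956 + z} = \frac{38426 + \left(\left(11163 - 15235\right) + 110\right)}{20956 - 11946} = \frac{38426 + \left(-4072 + 110\right)}{9010} = \left(38426 - 3962\right) \frac{1}{9010} = 34464 \cdot \frac{1}{9010} = \frac{17232}{4505}$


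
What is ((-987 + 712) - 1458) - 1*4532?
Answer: -6265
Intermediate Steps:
((-987 + 712) - 1458) - 1*4532 = (-275 - 1458) - 4532 = -1733 - 4532 = -6265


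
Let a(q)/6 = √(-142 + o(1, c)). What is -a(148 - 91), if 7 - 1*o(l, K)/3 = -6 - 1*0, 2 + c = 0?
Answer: -6*I*√103 ≈ -60.893*I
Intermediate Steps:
c = -2 (c = -2 + 0 = -2)
o(l, K) = 39 (o(l, K) = 21 - 3*(-6 - 1*0) = 21 - 3*(-6 + 0) = 21 - 3*(-6) = 21 + 18 = 39)
a(q) = 6*I*√103 (a(q) = 6*√(-142 + 39) = 6*√(-103) = 6*(I*√103) = 6*I*√103)
-a(148 - 91) = -6*I*√103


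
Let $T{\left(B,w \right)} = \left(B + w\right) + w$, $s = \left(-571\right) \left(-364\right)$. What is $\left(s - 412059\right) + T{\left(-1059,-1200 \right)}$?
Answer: $-207674$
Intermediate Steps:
$s = 207844$
$T{\left(B,w \right)} = B + 2 w$
$\left(s - 412059\right) + T{\left(-1059,-1200 \right)} = \left(207844 - 412059\right) + \left(-1059 + 2 \left(-1200\right)\right) = -204215 - 3459 = -207674$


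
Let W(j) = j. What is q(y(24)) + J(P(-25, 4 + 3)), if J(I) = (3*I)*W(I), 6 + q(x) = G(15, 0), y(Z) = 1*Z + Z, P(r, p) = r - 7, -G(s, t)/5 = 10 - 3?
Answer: 3031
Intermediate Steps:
G(s, t) = -35 (G(s, t) = -5*(10 - 3) = -5*7 = -35)
P(r, p) = -7 + r
y(Z) = 2*Z (y(Z) = Z + Z = 2*Z)
q(x) = -41 (q(x) = -6 - 35 = -41)
J(I) = 3*I² (J(I) = (3*I)*I = 3*I²)
q(y(24)) + J(P(-25, 4 + 3)) = -41 + 3*(-7 - 25)² = -41 + 3*(-32)² = -41 + 3*1024 = -41 + 3072 = 3031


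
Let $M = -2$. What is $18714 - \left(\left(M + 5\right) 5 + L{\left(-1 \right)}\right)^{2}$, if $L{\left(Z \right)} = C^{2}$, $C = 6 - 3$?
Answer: $18138$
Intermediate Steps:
$C = 3$ ($C = 6 - 3 = 3$)
$L{\left(Z \right)} = 9$ ($L{\left(Z \right)} = 3^{2} = 9$)
$18714 - \left(\left(M + 5\right) 5 + L{\left(-1 \right)}\right)^{2} = 18714 - \left(\left(-2 + 5\right) 5 + 9\right)^{2} = 18714 - \left(3 \cdot 5 + 9\right)^{2} = 18714 - \left(15 + 9\right)^{2} = 18714 - 24^{2} = 18714 - 576 = 18138$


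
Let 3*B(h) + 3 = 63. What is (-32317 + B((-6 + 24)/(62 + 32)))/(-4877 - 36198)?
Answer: 32297/41075 ≈ 0.78629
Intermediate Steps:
B(h) = 20 (B(h) = -1 + (1/3)*63 = -1 + 21 = 20)
(-32317 + B((-6 + 24)/(62 + 32)))/(-4877 - 36198) = (-32317 + 20)/(-4877 - 36198) = -32297/(-41075) = -32297*(-1/41075) = 32297/41075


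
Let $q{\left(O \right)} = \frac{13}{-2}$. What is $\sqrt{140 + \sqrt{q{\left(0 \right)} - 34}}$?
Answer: $\frac{\sqrt{560 + 18 i \sqrt{2}}}{2} \approx 11.835 + 0.26886 i$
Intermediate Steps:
$q{\left(O \right)} = - \frac{13}{2}$ ($q{\left(O \right)} = 13 \left(- \frac{1}{2}\right) = - \frac{13}{2}$)
$\sqrt{140 + \sqrt{q{\left(0 \right)} - 34}} = \sqrt{140 + \sqrt{- \frac{13}{2} - 34}} = \sqrt{140 + \sqrt{- \frac{81}{2}}} = \sqrt{140 + \frac{9 i \sqrt{2}}{2}}$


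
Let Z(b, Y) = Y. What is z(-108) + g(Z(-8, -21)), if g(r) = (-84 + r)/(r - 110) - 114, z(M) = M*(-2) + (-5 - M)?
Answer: 26960/131 ≈ 205.80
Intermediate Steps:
z(M) = -5 - 3*M (z(M) = -2*M + (-5 - M) = -5 - 3*M)
g(r) = -114 + (-84 + r)/(-110 + r) (g(r) = (-84 + r)/(-110 + r) - 114 = -114 + (-84 + r)/(-110 + r))
z(-108) + g(Z(-8, -21)) = (-5 - 3*(-108)) + (12456 - 113*(-21))/(-110 - 21) = (-5 + 324) + (12456 + 2373)/(-131) = 319 - 1/131*14829 = 319 - 14829/131 = 26960/131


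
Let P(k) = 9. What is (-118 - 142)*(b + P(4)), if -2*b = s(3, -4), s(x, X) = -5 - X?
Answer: -2470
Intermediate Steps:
b = 1/2 (b = -(-5 - 1*(-4))/2 = -(-5 + 4)/2 = -1/2*(-1) = 1/2 ≈ 0.50000)
(-118 - 142)*(b + P(4)) = (-118 - 142)*(1/2 + 9) = -260*19/2 = -2470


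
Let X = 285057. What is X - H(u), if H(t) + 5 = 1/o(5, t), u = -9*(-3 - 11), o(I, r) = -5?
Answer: 1425311/5 ≈ 2.8506e+5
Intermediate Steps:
u = 126 (u = -9*(-14) = 126)
H(t) = -26/5 (H(t) = -5 + 1/(-5) = -5 - 1/5 = -26/5)
X - H(u) = 285057 - 1*(-26/5) = 285057 + 26/5 = 1425311/5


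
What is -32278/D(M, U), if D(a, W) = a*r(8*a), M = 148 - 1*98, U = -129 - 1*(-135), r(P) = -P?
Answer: 16139/10000 ≈ 1.6139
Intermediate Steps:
U = 6 (U = -129 + 135 = 6)
M = 50 (M = 148 - 98 = 50)
D(a, W) = -8*a**2 (D(a, W) = a*(-8*a) = -8*a**2)
-32278/D(M, U) = -32278/((-8*50**2)) = -32278/((-8*2500)) = -32278/(-20000) = -32278*(-1/20000) = 16139/10000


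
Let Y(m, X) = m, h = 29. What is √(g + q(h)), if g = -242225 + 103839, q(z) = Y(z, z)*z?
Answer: I*√137545 ≈ 370.87*I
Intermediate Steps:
q(z) = z² (q(z) = z*z = z²)
g = -138386
√(g + q(h)) = √(-138386 + 29²) = √(-138386 + 841) = √(-137545) = I*√137545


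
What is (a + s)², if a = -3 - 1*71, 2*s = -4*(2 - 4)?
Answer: 4900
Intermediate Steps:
s = 4 (s = (-4*(2 - 4))/2 = (-4*(-2))/2 = (½)*8 = 4)
a = -74 (a = -3 - 71 = -74)
(a + s)² = (-74 + 4)² = (-70)² = 4900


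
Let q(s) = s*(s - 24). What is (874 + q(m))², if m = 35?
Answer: 1585081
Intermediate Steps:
q(s) = s*(-24 + s)
(874 + q(m))² = (874 + 35*(-24 + 35))² = (874 + 35*11)² = (874 + 385)² = 1259² = 1585081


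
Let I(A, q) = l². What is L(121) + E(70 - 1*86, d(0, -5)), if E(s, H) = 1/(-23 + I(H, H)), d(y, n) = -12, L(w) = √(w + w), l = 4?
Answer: -⅐ + 11*√2 ≈ 15.413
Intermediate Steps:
L(w) = √2*√w (L(w) = √(2*w) = √2*√w)
I(A, q) = 16 (I(A, q) = 4² = 16)
E(s, H) = -⅐ (E(s, H) = 1/(-23 + 16) = 1/(-7) = -⅐)
L(121) + E(70 - 1*86, d(0, -5)) = √2*√121 - ⅐ = √2*11 - ⅐ = 11*√2 - ⅐ = -⅐ + 11*√2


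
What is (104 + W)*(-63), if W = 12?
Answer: -7308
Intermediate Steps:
(104 + W)*(-63) = (104 + 12)*(-63) = 116*(-63) = -7308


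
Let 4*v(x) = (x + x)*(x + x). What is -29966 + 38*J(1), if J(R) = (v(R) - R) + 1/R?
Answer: -29928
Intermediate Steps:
v(x) = x² (v(x) = ((x + x)*(x + x))/4 = ((2*x)*(2*x))/4 = (4*x²)/4 = x²)
J(R) = 1/R + R² - R (J(R) = (R² - R) + 1/R = 1/R + R² - R)
-29966 + 38*J(1) = -29966 + 38*(1/1 + 1² - 1*1) = -29966 + 38*(1 + 1 - 1) = -29966 + 38*1 = -29966 + 38 = -29928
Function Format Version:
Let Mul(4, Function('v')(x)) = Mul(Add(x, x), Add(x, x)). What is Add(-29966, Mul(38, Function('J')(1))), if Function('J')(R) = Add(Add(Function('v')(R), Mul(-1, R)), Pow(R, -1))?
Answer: -29928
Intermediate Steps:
Function('v')(x) = Pow(x, 2) (Function('v')(x) = Mul(Rational(1, 4), Mul(Add(x, x), Add(x, x))) = Mul(Rational(1, 4), Mul(Mul(2, x), Mul(2, x))) = Mul(Rational(1, 4), Mul(4, Pow(x, 2))) = Pow(x, 2))
Function('J')(R) = Add(Pow(R, -1), Pow(R, 2), Mul(-1, R)) (Function('J')(R) = Add(Add(Pow(R, 2), Mul(-1, R)), Pow(R, -1)) = Add(Pow(R, -1), Pow(R, 2), Mul(-1, R)))
Add(-29966, Mul(38, Function('J')(1))) = Add(-29966, Mul(38, Add(Pow(1, -1), Pow(1, 2), Mul(-1, 1)))) = Add(-29966, Mul(38, Add(1, 1, -1))) = Add(-29966, Mul(38, 1)) = Add(-29966, 38) = -29928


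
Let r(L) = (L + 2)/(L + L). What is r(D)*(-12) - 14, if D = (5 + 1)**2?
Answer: -61/3 ≈ -20.333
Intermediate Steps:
D = 36 (D = 6**2 = 36)
r(L) = (2 + L)/(2*L) (r(L) = (2 + L)/((2*L)) = (2 + L)*(1/(2*L)) = (2 + L)/(2*L))
r(D)*(-12) - 14 = ((1/2)*(2 + 36)/36)*(-12) - 14 = ((1/2)*(1/36)*38)*(-12) - 14 = (19/36)*(-12) - 14 = -19/3 - 14 = -61/3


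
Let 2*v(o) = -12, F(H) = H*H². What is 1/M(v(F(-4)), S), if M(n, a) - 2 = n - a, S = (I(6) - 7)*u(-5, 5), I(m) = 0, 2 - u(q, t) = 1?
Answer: ⅓ ≈ 0.33333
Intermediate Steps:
u(q, t) = 1 (u(q, t) = 2 - 1*1 = 2 - 1 = 1)
F(H) = H³
v(o) = -6 (v(o) = (½)*(-12) = -6)
S = -7 (S = (0 - 7)*1 = -7*1 = -7)
M(n, a) = 2 + n - a (M(n, a) = 2 + (n - a) = 2 + n - a)
1/M(v(F(-4)), S) = 1/(2 - 6 - 1*(-7)) = 1/(2 - 6 + 7) = 1/3 = ⅓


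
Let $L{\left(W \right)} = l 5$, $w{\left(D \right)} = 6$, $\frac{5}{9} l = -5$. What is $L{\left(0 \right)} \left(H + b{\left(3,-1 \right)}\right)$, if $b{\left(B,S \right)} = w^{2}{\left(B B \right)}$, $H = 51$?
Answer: $-3915$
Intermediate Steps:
$l = -9$ ($l = \frac{9}{5} \left(-5\right) = -9$)
$L{\left(W \right)} = -45$ ($L{\left(W \right)} = \left(-9\right) 5 = -45$)
$b{\left(B,S \right)} = 36$ ($b{\left(B,S \right)} = 6^{2} = 36$)
$L{\left(0 \right)} \left(H + b{\left(3,-1 \right)}\right) = - 45 \left(51 + 36\right) = \left(-45\right) 87 = -3915$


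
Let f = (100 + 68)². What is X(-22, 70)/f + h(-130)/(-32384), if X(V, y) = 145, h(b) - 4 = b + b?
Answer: 93133/7140672 ≈ 0.013043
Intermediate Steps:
h(b) = 4 + 2*b (h(b) = 4 + (b + b) = 4 + 2*b)
f = 28224 (f = 168² = 28224)
X(-22, 70)/f + h(-130)/(-32384) = 145/28224 + (4 + 2*(-130))/(-32384) = 145*(1/28224) + (4 - 260)*(-1/32384) = 145/28224 - 256*(-1/32384) = 145/28224 + 2/253 = 93133/7140672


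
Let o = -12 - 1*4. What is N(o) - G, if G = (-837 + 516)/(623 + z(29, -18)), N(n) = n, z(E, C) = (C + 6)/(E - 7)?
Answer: -106021/6847 ≈ -15.484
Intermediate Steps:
z(E, C) = (6 + C)/(-7 + E)
o = -16 (o = -12 - 4 = -16)
G = -3531/6847 (G = (-837 + 516)/(623 + (6 - 18)/(-7 + 29)) = -321/(623 - 12/22) = -321/(623 + (1/22)*(-12)) = -321/(623 - 6/11) = -321/6847/11 = -321*11/6847 = -3531/6847 ≈ -0.51570)
N(o) - G = -16 - 1*(-3531/6847) = -16 + 3531/6847 = -106021/6847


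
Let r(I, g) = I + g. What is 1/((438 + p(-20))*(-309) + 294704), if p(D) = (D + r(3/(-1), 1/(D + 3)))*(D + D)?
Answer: -17/2135966 ≈ -7.9589e-6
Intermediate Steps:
p(D) = 2*D*(-3 + D + 1/(3 + D)) (p(D) = (D + (3/(-1) + 1/(D + 3)))*(D + D) = (D + (3*(-1) + 1/(3 + D)))*(2*D) = (D + (-3 + 1/(3 + D)))*(2*D) = (-3 + D + 1/(3 + D))*(2*D) = 2*D*(-3 + D + 1/(3 + D)))
1/((438 + p(-20))*(-309) + 294704) = 1/((438 + 2*(-20)*(-8 + (-20)²)/(3 - 20))*(-309) + 294704) = 1/((438 + 2*(-20)*(-8 + 400)/(-17))*(-309) + 294704) = 1/((438 + 2*(-20)*(-1/17)*392)*(-309) + 294704) = 1/((438 + 15680/17)*(-309) + 294704) = 1/((23126/17)*(-309) + 294704) = 1/(-7145934/17 + 294704) = 1/(-2135966/17) = -17/2135966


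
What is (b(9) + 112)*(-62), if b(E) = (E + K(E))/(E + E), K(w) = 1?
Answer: -62806/9 ≈ -6978.4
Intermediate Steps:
b(E) = (1 + E)/(2*E) (b(E) = (E + 1)/(E + E) = (1 + E)/((2*E)) = (1 + E)*(1/(2*E)) = (1 + E)/(2*E))
(b(9) + 112)*(-62) = ((½)*(1 + 9)/9 + 112)*(-62) = ((½)*(⅑)*10 + 112)*(-62) = (5/9 + 112)*(-62) = (1013/9)*(-62) = -62806/9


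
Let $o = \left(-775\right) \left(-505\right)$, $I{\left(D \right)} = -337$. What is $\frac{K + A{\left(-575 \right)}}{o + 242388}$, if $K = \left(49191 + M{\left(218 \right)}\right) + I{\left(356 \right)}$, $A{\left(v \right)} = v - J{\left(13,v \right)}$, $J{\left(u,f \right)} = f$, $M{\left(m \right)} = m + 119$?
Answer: $\frac{49191}{633763} \approx 0.077617$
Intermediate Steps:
$M{\left(m \right)} = 119 + m$
$A{\left(v \right)} = 0$ ($A{\left(v \right)} = v - v = 0$)
$K = 49191$ ($K = \left(49191 + \left(119 + 218\right)\right) - 337 = \left(49191 + 337\right) - 337 = 49528 - 337 = 49191$)
$o = 391375$
$\frac{K + A{\left(-575 \right)}}{o + 242388} = \frac{49191 + 0}{391375 + 242388} = \frac{49191}{633763}$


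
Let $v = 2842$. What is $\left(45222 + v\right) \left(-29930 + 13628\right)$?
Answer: $-783539328$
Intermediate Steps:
$\left(45222 + v\right) \left(-29930 + 13628\right) = \left(45222 + 2842\right) \left(-29930 + 13628\right) = 48064 \left(-16302\right) = -783539328$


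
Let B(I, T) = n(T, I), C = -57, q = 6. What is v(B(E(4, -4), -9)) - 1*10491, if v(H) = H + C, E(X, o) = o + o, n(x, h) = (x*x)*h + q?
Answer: -11190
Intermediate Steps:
n(x, h) = 6 + h*x² (n(x, h) = (x*x)*h + 6 = x²*h + 6 = h*x² + 6 = 6 + h*x²)
E(X, o) = 2*o
B(I, T) = 6 + I*T²
v(H) = -57 + H (v(H) = H - 57 = -57 + H)
v(B(E(4, -4), -9)) - 1*10491 = (-57 + (6 + (2*(-4))*(-9)²)) - 1*10491 = (-57 + (6 - 8*81)) - 10491 = (-57 + (6 - 648)) - 10491 = (-57 - 642) - 10491 = -699 - 10491 = -11190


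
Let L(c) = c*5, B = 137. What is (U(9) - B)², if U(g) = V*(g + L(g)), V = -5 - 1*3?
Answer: 323761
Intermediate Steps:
L(c) = 5*c
V = -8 (V = -5 - 3 = -8)
U(g) = -48*g (U(g) = -8*(g + 5*g) = -48*g)
(U(9) - B)² = (-48*9 - 1*137)² = (-432 - 137)² = (-569)² = 323761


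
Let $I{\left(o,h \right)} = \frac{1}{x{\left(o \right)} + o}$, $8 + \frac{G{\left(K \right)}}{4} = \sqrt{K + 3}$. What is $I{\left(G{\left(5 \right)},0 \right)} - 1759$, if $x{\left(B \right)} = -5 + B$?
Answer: $- \frac{7474060}{4249} - \frac{16 \sqrt{2}}{4249} \approx -1759.0$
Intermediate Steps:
$G{\left(K \right)} = -32 + 4 \sqrt{3 + K}$ ($G{\left(K \right)} = -32 + 4 \sqrt{K + 3} = -32 + 4 \sqrt{3 + K}$)
$I{\left(o,h \right)} = \frac{1}{-5 + 2 o}$ ($I{\left(o,h \right)} = \frac{1}{\left(-5 + o\right) + o} = \frac{1}{-5 + 2 o}$)
$I{\left(G{\left(5 \right)},0 \right)} - 1759 = \frac{1}{-5 + 2 \left(-32 + 4 \sqrt{3 + 5}\right)} - 1759 = \frac{1}{-5 + 2 \left(-32 + 4 \sqrt{8}\right)} - 1759 = \frac{1}{-5 + 2 \left(-32 + 4 \cdot 2 \sqrt{2}\right)} - 1759 = \frac{1}{-5 + 2 \left(-32 + 8 \sqrt{2}\right)} - 1759 = \frac{1}{-5 - \left(64 - 16 \sqrt{2}\right)} - 1759 = \frac{1}{-69 + 16 \sqrt{2}} - 1759 = -1759 + \frac{1}{-69 + 16 \sqrt{2}}$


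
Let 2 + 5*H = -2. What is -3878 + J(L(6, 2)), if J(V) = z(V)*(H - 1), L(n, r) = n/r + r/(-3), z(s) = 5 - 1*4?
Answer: -19399/5 ≈ -3879.8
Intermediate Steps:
H = -⅘ (H = -⅖ + (⅕)*(-2) = -⅖ - ⅖ = -⅘ ≈ -0.80000)
z(s) = 1 (z(s) = 5 - 4 = 1)
L(n, r) = -r/3 + n/r (L(n, r) = n/r + r*(-⅓) = n/r - r/3 = -r/3 + n/r)
J(V) = -9/5 (J(V) = 1*(-⅘ - 1) = 1*(-9/5) = -9/5)
-3878 + J(L(6, 2)) = -3878 - 9/5 = -19399/5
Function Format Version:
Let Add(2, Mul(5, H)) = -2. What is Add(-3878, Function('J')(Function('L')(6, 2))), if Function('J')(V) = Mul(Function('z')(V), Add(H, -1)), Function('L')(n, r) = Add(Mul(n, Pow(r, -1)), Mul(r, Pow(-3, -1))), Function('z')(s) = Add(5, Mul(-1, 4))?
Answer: Rational(-19399, 5) ≈ -3879.8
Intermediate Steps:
H = Rational(-4, 5) (H = Add(Rational(-2, 5), Mul(Rational(1, 5), -2)) = Add(Rational(-2, 5), Rational(-2, 5)) = Rational(-4, 5) ≈ -0.80000)
Function('z')(s) = 1 (Function('z')(s) = Add(5, -4) = 1)
Function('L')(n, r) = Add(Mul(Rational(-1, 3), r), Mul(n, Pow(r, -1))) (Function('L')(n, r) = Add(Mul(n, Pow(r, -1)), Mul(r, Rational(-1, 3))) = Add(Mul(n, Pow(r, -1)), Mul(Rational(-1, 3), r)) = Add(Mul(Rational(-1, 3), r), Mul(n, Pow(r, -1))))
Function('J')(V) = Rational(-9, 5) (Function('J')(V) = Mul(1, Add(Rational(-4, 5), -1)) = Mul(1, Rational(-9, 5)) = Rational(-9, 5))
Add(-3878, Function('J')(Function('L')(6, 2))) = Add(-3878, Rational(-9, 5)) = Rational(-19399, 5)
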